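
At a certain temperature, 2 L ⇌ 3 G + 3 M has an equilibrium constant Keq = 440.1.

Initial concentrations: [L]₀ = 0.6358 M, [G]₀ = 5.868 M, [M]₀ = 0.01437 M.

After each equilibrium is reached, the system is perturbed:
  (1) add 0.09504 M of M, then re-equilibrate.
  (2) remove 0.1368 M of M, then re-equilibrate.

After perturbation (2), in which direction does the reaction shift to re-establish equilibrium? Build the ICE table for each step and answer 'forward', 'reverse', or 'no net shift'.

Q₀ = 0.001483 vs Keq = 440.1 ⇒ Q<K, forward
Step 1:
                  L         G         M
  I          0.6358     5.868   0.01437
  C         -0.3418    0.5127    0.5127
  E           0.294     6.381    0.5271
  solve Keq expr → x = 0.1709; check Q = 440.1
Then add 0.09504 M of M.
Step 2:
                  L         G         M
  I           0.294     6.381    0.6221
  C         0.03385  -0.05077  -0.05077
  E          0.3278      6.33    0.5713
  solve Keq expr → x = -0.01692; check Q = 440.1
Then remove 0.1368 M of M.
Step 3:
                  L         G         M
  I          0.3278      6.33    0.4345
  C        -0.04863   0.07295   0.07295
  E          0.2792     6.403    0.5075
  solve Keq expr → x = 0.02432; check Q = 440.1

Direction: forward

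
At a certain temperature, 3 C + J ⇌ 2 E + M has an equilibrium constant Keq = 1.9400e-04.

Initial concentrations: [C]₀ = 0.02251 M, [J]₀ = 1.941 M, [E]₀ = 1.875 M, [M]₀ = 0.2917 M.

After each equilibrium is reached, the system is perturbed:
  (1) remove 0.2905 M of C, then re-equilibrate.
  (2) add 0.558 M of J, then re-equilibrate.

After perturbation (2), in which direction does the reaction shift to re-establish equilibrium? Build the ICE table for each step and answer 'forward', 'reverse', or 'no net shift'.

Q₀ = 4.6322e+04 vs Keq = 1.9400e-04 ⇒ Q>K, reverse
Step 1:
                   C          J          E          M
  I          0.02251      1.941      1.875     0.2917
  C           0.8745     0.2915     -0.583    -0.2915
  E            0.897      2.233      1.292 1.8730e-04
  solve Keq expr → x = -0.2915; check Q = 1.9400e-04
Then remove 0.2905 M of C.
Step 2:
                   C          J          E          M
  I           0.6065      2.233      1.292 1.8730e-04
  C       3.8778e-04 1.2926e-04 -2.5852e-04 -1.2926e-04
  E           0.6069      2.233      1.292 5.8038e-05
  solve Keq expr → x = -1.2926e-04; check Q = 1.9400e-04
Then add 0.558 M of J.
Step 3:
                   C          J          E          M
  I           0.6069      2.791      1.292 5.8038e-05
  C       -4.3459e-05 -1.4486e-05 2.8972e-05 1.4486e-05
  E           0.6069      2.791      1.292 7.2525e-05
  solve Keq expr → x = 1.4486e-05; check Q = 1.9400e-04

Direction: forward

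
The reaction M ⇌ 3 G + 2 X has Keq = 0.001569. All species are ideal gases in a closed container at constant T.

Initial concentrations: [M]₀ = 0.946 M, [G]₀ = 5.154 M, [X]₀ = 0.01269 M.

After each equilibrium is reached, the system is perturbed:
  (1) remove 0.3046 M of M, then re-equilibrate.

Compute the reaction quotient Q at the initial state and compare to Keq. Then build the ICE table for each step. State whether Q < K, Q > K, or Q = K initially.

Q₀ = 0.02331 vs Keq = 0.001569 ⇒ Q>K, reverse
Step 1:
                   M          G          X
  Initial      0.946      5.154    0.01269
  Change    0.004688   -0.01406  -0.009376
  Equil       0.9507       5.14   0.003314
  solve Keq expr → x = -0.004688; check Q = 0.001569
Then remove 0.3046 M of M.
Step 2:
                   M          G          X
  Initial     0.6461       5.14   0.003314
  Change  2.9038e-04 -8.7113e-04 -5.8076e-04
  Equil       0.6464      5.139   0.002734
  solve Keq expr → x = -2.9038e-04; check Q = 0.001569

Q₀ = 0.02331; Q > K (proceeds reverse)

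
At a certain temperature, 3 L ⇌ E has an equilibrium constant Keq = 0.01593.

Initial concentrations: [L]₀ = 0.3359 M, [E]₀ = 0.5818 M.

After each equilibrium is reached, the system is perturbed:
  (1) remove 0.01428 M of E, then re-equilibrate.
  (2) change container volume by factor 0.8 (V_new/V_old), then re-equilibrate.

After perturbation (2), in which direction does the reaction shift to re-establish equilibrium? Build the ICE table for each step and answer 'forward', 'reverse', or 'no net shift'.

Q₀ = 15.35 vs Keq = 0.01593 ⇒ Q>K, reverse
Step 1:
                    L           E
  init         0.3359      0.5818
  Δ             1.466     -0.4886
  eq            1.802     0.09318
  solve Keq expr → x = -0.4886; check Q = 0.01593
Then remove 0.01428 M of E.
Step 2:
                    L           E
  init          1.802      0.0789
  Δ          -0.02939    0.009795
  eq            1.772     0.08869
  solve Keq expr → x = 0.009795; check Q = 0.01593
Then change container volume by factor 0.8 (V_new/V_old).
Step 3:
                    L           E
  init          2.215      0.1109
  Δ           -0.1121     0.03737
  eq            2.103      0.1482
  solve Keq expr → x = 0.03737; check Q = 0.01593

Direction: forward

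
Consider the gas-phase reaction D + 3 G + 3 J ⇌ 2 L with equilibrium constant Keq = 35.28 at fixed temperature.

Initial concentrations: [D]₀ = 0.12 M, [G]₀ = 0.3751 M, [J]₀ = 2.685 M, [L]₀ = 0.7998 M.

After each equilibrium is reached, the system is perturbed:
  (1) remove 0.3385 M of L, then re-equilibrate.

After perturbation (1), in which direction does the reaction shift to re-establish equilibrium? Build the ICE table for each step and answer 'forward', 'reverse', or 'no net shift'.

Q₀ = 5.218 vs Keq = 35.28 ⇒ Q<K, forward
Step 1:
                   D          G          J          L
  Initial       0.12     0.3751      2.685     0.7998
  Change    -0.04038    -0.1211    -0.1211    0.08076
  Equil      0.07962      0.254      2.564     0.8806
  solve Keq expr → x = 0.04038; check Q = 35.28
Then remove 0.3385 M of L.
Step 2:
                   D          G          J          L
  Initial    0.07962      0.254      2.564     0.5421
  Change    -0.01523   -0.04568   -0.04568    0.03045
  Equil      0.06439     0.2083      2.518     0.5725
  solve Keq expr → x = 0.01523; check Q = 35.28

Direction: forward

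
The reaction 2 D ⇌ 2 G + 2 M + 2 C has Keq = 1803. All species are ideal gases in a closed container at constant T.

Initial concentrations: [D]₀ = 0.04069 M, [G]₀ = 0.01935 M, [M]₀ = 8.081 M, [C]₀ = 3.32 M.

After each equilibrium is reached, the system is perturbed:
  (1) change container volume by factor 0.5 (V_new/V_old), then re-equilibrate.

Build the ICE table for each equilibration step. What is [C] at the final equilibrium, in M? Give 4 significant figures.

[C]_eq = 6.635 M

Q₀ = 162.8 vs Keq = 1803 ⇒ Q<K, forward
Step 1:
                    D           G           M           C
  init        0.04069     0.01935       8.081        3.32
  Δ          -0.01734     0.01734     0.01734     0.01734
  eq          0.02335     0.03669       8.098       3.337
  solve Keq expr → x = 0.008669; check Q = 1803
Then change container volume by factor 0.5 (V_new/V_old).
Step 2:
                    D           G           M           C
  init         0.0467     0.07338        16.2       6.675
  Δ           0.03931    -0.03931    -0.03931    -0.03931
  eq          0.08601     0.03407       16.16       6.635
  solve Keq expr → x = -0.01965; check Q = 1803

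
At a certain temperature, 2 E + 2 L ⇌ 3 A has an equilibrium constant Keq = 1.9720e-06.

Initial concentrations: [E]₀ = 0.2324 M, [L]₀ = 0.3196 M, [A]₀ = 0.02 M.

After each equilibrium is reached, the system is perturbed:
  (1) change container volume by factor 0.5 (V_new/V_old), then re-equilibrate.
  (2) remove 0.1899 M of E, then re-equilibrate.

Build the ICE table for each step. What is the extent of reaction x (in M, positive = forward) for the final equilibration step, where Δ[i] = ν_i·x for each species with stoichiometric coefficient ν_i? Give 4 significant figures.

x = -5.4634e-04 M

Q₀ = 0.00145 vs Keq = 1.9720e-06 ⇒ Q>K, reverse
Step 1:
                  E         L         A
  I          0.2324    0.3196      0.02
  C         0.01177   0.01177  -0.01765
  E          0.2442    0.3314  0.002346
  solve Keq expr → x = -0.005885; check Q = 1.9720e-06
Then change container volume by factor 0.5 (V_new/V_old).
Step 2:
                  E         L         A
  I          0.4883    0.6627  0.004692
  C       -8.0546e-04 -8.0546e-04  0.001208
  E          0.4875    0.6619    0.0059
  solve Keq expr → x = 4.0273e-04; check Q = 1.9720e-06
Then remove 0.1899 M of E.
Step 3:
                  E         L         A
  I          0.2976    0.6619    0.0059
  C        0.001093  0.001093 -0.001639
  E          0.2987     0.663  0.004261
  solve Keq expr → x = -5.4634e-04; check Q = 1.9720e-06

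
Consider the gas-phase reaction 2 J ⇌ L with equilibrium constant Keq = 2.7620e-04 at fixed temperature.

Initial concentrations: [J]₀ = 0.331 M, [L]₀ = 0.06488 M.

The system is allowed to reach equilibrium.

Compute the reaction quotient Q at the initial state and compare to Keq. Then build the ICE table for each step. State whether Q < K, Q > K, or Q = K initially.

Q₀ = 0.5922 vs Keq = 2.7620e-04 ⇒ Q>K, reverse
Step 1:
                   J          L
  I            0.331    0.06488
  C           0.1296   -0.06482
  E           0.4606 5.8607e-05
  solve Keq expr → x = -0.06482; check Q = 2.7620e-04

Q₀ = 0.5922; Q > K (proceeds reverse)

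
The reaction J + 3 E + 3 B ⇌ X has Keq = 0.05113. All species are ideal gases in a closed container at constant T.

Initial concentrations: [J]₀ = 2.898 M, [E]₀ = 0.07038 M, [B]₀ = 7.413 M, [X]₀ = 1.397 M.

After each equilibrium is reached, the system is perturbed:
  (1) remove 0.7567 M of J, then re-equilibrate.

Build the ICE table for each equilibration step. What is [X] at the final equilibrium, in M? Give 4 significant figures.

[X]_eq = 1.322 M

Q₀ = 3.394 vs Keq = 0.05113 ⇒ Q>K, reverse
Step 1:
                  J         E         B         X
  I           2.898   0.07038     7.413     1.397
  C         0.06684    0.2005    0.2005  -0.06684
  E           2.965    0.2709     7.614      1.33
  solve Keq expr → x = -0.06684; check Q = 0.05113
Then remove 0.7567 M of J.
Step 2:
                  J         E         B         X
  I           2.208    0.2709     7.614      1.33
  C        0.008638   0.02591   0.02591 -0.008638
  E           2.217    0.2968     7.639     1.322
  solve Keq expr → x = -0.008638; check Q = 0.05113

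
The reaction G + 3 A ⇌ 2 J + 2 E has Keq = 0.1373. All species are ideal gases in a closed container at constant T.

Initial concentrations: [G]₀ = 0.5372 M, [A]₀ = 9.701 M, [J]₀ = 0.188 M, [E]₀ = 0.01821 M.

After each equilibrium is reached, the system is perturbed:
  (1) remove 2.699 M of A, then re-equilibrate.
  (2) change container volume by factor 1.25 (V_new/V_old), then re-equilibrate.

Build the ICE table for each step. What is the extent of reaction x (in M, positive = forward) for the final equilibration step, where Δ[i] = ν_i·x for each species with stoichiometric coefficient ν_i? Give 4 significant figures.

Q₀ = 2.3897e-08 vs Keq = 0.1373 ⇒ Q<K, forward
Step 1:
                   G          A          J          E
  init        0.5372      9.701      0.188    0.01821
  Δ          -0.5153     -1.546      1.031      1.031
  eq         0.02193      8.155      1.219      1.049
  solve Keq expr → x = 0.5153; check Q = 0.1373
Then remove 2.699 M of A.
Step 2:
                   G          A          J          E
  init       0.02193      5.456      1.219      1.049
  Δ          0.03272    0.09815   -0.06543   -0.06543
  eq         0.05465      5.554      1.153     0.9833
  solve Keq expr → x = -0.03272; check Q = 0.1373
Then change container volume by factor 1.25 (V_new/V_old).
Step 3:
                   G          A          J          E
  init       0.04372      4.443     0.9225     0.7867
  Δ                0          0          0          0
  eq         0.04372      4.443     0.9225     0.7867
  solve Keq expr → x = 0; check Q = 0.1373

x = 0 M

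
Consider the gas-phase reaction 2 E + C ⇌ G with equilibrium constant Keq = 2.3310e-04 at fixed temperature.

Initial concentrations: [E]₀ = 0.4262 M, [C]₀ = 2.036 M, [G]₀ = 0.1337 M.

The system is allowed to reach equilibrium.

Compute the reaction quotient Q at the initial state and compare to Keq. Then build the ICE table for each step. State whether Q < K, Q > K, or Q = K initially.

Q₀ = 0.3615; Q > K (proceeds reverse)

Q₀ = 0.3615 vs Keq = 2.3310e-04 ⇒ Q>K, reverse
Step 1:
                   E          C          G
  init        0.4262      2.036     0.1337
  Δ           0.2669     0.1335    -0.1335
  eq          0.6931      2.169 2.4294e-04
  solve Keq expr → x = -0.1335; check Q = 2.3310e-04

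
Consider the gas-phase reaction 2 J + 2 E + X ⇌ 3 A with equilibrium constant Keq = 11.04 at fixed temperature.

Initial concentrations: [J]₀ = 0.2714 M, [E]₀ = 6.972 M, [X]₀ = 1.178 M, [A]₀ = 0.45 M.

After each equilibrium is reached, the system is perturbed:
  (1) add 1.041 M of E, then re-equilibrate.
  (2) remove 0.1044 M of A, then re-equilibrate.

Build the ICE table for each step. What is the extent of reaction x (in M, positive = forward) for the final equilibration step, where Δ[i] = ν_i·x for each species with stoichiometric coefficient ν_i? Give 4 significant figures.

Q₀ = 0.02161 vs Keq = 11.04 ⇒ Q<K, forward
Step 1:
                    J           E           X           A
  init         0.2714       6.972       1.178        0.45
  Δ           -0.2397     -0.2397     -0.1199      0.3596
  eq          0.03166       6.732       1.058      0.8096
  solve Keq expr → x = 0.1199; check Q = 11.04
Then add 1.041 M of E.
Step 2:
                    J           E           X           A
  init        0.03166       7.773       1.058      0.8096
  Δ         -0.003902   -0.003902   -0.001951    0.005854
  eq          0.02776       7.769       1.056      0.8155
  solve Keq expr → x = 0.001951; check Q = 11.04
Then remove 0.1044 M of A.
Step 3:
                    J           E           X           A
  init        0.02776       7.769       1.056      0.7111
  Δ         -0.004774   -0.004774   -0.002387     0.00716
  eq          0.02298       7.765       1.054      0.7182
  solve Keq expr → x = 0.002387; check Q = 11.04

x = 0.002387 M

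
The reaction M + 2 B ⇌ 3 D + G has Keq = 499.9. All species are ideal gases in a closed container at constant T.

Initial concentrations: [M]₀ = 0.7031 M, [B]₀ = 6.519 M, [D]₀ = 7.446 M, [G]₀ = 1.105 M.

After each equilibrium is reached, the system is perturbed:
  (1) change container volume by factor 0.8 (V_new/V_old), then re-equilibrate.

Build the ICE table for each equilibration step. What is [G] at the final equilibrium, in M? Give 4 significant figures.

[G]_eq = 2.116 M

Q₀ = 15.27 vs Keq = 499.9 ⇒ Q<K, forward
Step 1:
                  M         B         D         G
  I          0.7031     6.519     7.446     1.105
  C         -0.6064    -1.213     1.819    0.6064
  E         0.09671     5.306     9.265     1.711
  solve Keq expr → x = 0.6064; check Q = 499.9
Then change container volume by factor 0.8 (V_new/V_old).
Step 2:
                  M         B         D         G
  I          0.1209     6.633     11.58     2.139
  C         0.02373   0.04746  -0.07119  -0.02373
  E          0.1446      6.68     11.51     2.116
  solve Keq expr → x = -0.02373; check Q = 499.9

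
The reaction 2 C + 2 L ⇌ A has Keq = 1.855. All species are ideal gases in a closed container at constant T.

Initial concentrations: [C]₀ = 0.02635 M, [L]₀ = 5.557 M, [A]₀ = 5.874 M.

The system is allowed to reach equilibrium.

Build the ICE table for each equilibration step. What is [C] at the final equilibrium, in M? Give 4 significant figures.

[C]_eq = 0.3015 M

Q₀ = 274 vs Keq = 1.855 ⇒ Q>K, reverse
Step 1:
                  C         L         A
  I         0.02635     5.557     5.874
  C          0.2752    0.2752   -0.1376
  E          0.3015     5.832     5.736
  solve Keq expr → x = -0.1376; check Q = 1.855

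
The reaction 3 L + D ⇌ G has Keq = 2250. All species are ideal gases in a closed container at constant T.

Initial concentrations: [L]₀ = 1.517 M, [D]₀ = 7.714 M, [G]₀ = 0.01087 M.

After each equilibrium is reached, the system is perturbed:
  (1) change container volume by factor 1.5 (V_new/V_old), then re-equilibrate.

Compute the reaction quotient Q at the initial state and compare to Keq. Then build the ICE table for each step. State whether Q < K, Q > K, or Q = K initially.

Q₀ = 4.0364e-04; Q < K (proceeds forward)

Q₀ = 4.0364e-04 vs Keq = 2250 ⇒ Q<K, forward
Step 1:
                  L         D         G
  init        1.517     7.714   0.01087
  Δ          -1.486   -0.4952    0.4952
  eq        0.03147     7.219     0.506
  solve Keq expr → x = 0.4952; check Q = 2250
Then change container volume by factor 1.5 (V_new/V_old).
Step 2:
                  L         D         G
  init      0.02098     4.813    0.3374
  Δ         0.01037  0.003458 -0.003458
  eq        0.03135     4.816    0.3339
  solve Keq expr → x = -0.003458; check Q = 2250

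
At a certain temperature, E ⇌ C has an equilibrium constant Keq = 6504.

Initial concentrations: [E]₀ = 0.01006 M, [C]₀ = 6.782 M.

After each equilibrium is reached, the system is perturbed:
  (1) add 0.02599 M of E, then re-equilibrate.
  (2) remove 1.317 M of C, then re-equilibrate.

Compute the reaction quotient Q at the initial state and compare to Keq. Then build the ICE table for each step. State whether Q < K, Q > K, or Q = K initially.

Q₀ = 674.2; Q < K (proceeds forward)

Q₀ = 674.2 vs Keq = 6504 ⇒ Q<K, forward
Step 1:
                    E           C
  init        0.01006       6.782
  Δ         -0.009016    0.009016
  eq         0.001044       6.791
  solve Keq expr → x = 0.009016; check Q = 6504
Then add 0.02599 M of E.
Step 2:
                    E           C
  init        0.02703       6.791
  Δ          -0.02599     0.02599
  eq         0.001048       6.817
  solve Keq expr → x = 0.02599; check Q = 6504
Then remove 1.317 M of C.
Step 3:
                    E           C
  init       0.001048         5.5
  Δ       -2.0246e-04  2.0246e-04
  eq       8.4566e-04         5.5
  solve Keq expr → x = 2.0246e-04; check Q = 6504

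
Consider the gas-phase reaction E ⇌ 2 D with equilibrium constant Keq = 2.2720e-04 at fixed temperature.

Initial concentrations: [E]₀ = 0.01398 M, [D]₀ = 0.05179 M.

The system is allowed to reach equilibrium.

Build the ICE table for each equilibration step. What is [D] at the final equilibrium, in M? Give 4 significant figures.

[D]_eq = 0.002954 M

Q₀ = 0.1919 vs Keq = 2.2720e-04 ⇒ Q>K, reverse
Step 1:
                  E         D
  I         0.01398   0.05179
  C         0.02442  -0.04884
  E          0.0384  0.002954
  solve Keq expr → x = -0.02442; check Q = 2.2720e-04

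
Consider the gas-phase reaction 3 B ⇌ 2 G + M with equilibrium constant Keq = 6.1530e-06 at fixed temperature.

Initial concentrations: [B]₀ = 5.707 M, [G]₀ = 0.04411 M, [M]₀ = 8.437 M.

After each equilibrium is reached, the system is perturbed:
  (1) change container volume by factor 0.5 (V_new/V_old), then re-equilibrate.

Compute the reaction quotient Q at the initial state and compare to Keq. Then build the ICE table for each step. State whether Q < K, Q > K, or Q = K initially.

Q₀ = 8.8316e-05 vs Keq = 6.1530e-06 ⇒ Q>K, reverse
Step 1:
                   B          G          M
  I            5.707    0.04411      8.437
  C          0.04846   -0.03231   -0.01615
  E            5.755     0.0118      8.421
  solve Keq expr → x = -0.01615; check Q = 6.1530e-06
Then change container volume by factor 0.5 (V_new/V_old).
Step 2:
                   B          G          M
  I            11.51    0.02361      16.84
  C                0          0          0
  E            11.51    0.02361      16.84
  solve Keq expr → x = 0; check Q = 6.1530e-06

Q₀ = 8.8316e-05; Q > K (proceeds reverse)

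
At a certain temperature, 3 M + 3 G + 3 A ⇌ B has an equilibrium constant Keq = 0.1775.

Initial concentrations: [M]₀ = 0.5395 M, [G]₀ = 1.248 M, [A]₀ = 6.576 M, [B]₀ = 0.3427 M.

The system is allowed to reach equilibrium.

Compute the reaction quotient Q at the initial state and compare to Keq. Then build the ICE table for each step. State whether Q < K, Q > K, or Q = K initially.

Q₀ = 0.003948 vs Keq = 0.1775 ⇒ Q<K, forward
Step 1:
                    M           G           A           B
  I            0.5395       1.248       6.576      0.3427
  C           -0.3086     -0.3086     -0.3086      0.1029
  E            0.2309      0.9394       6.267      0.4456
  solve Keq expr → x = 0.1029; check Q = 0.1775

Q₀ = 0.003948; Q < K (proceeds forward)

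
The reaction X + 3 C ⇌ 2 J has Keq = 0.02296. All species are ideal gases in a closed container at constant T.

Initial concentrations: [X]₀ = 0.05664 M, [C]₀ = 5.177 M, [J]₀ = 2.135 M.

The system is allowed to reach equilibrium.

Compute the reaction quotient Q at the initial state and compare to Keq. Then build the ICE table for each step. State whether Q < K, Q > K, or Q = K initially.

Q₀ = 0.58 vs Keq = 0.02296 ⇒ Q>K, reverse
Step 1:
                    X           C           J
  I           0.05664       5.177       2.135
  C            0.3365        1.01      -0.673
  E            0.3932       6.187       1.462
  solve Keq expr → x = -0.3365; check Q = 0.02296

Q₀ = 0.58; Q > K (proceeds reverse)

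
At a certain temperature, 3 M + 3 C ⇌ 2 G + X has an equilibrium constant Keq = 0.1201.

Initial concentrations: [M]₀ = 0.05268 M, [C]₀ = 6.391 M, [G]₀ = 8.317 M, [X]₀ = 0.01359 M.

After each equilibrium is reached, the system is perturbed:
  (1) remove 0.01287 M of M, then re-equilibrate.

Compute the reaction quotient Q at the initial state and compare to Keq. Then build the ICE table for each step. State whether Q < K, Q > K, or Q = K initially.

Q₀ = 24.63 vs Keq = 0.1201 ⇒ Q>K, reverse
Step 1:
                  M         C         G         X
  I         0.05268     6.391     8.317   0.01359
  C         0.03967   0.03967  -0.02645  -0.01322
  E         0.09235     6.431     8.291 3.6600e-04
  solve Keq expr → x = -0.01322; check Q = 0.1201
Then remove 0.01287 M of M.
Step 2:
                  M         C         G         X
  I         0.07948     6.431     8.291 3.6600e-04
  C       3.8759e-04 3.8759e-04 -2.5839e-04 -1.2920e-04
  E         0.07987     6.431      8.29 2.3681e-04
  solve Keq expr → x = -1.2920e-04; check Q = 0.1201

Q₀ = 24.63; Q > K (proceeds reverse)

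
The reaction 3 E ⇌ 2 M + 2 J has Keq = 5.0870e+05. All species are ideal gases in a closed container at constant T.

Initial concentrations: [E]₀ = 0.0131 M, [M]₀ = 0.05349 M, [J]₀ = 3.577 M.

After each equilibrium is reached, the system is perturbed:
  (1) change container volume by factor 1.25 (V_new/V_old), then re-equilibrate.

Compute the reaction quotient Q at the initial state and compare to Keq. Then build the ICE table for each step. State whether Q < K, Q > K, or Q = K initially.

Q₀ = 1.6284e+04; Q < K (proceeds forward)

Q₀ = 1.6284e+04 vs Keq = 5.0870e+05 ⇒ Q<K, forward
Step 1:
                    E           M           J
  I            0.0131     0.05349       3.577
  C         -0.008642    0.005761    0.005761
  E          0.004458     0.05925       3.583
  solve Keq expr → x = 0.002881; check Q = 5.0870e+05
Then change container volume by factor 1.25 (V_new/V_old).
Step 2:
                    E           M           J
  I          0.003566      0.0474       2.866
  C       -2.4782e-04  1.6521e-04  1.6521e-04
  E          0.003318     0.04757       2.866
  solve Keq expr → x = 8.2607e-05; check Q = 5.0870e+05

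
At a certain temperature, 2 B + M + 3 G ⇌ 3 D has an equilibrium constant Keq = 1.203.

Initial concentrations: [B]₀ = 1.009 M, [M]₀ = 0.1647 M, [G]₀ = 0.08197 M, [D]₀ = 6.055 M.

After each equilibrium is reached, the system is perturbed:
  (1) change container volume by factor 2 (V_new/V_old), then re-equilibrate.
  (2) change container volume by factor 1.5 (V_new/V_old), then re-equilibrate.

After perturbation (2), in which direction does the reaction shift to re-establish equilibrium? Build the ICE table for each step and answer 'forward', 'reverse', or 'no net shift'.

Direction: reverse

Q₀ = 2.4038e+06 vs Keq = 1.203 ⇒ Q>K, reverse
Step 1:
                    B           M           G           D
  init          1.009      0.1647     0.08197       6.055
  Δ             1.397      0.6985       2.096      -2.096
  eq            2.406      0.8632       2.178       3.959
  solve Keq expr → x = -0.6985; check Q = 1.203
Then change container volume by factor 2 (V_new/V_old).
Step 2:
                    B           M           G           D
  init          1.203      0.4316       1.089        1.98
  Δ            0.2414      0.1207      0.3621     -0.3621
  eq            1.444      0.5523       1.451       1.618
  solve Keq expr → x = -0.1207; check Q = 1.203
Then change container volume by factor 1.5 (V_new/V_old).
Step 3:
                    B           M           G           D
  init         0.9629      0.3682      0.9672       1.078
  Δ            0.1008      0.0504      0.1512     -0.1512
  eq            1.064      0.4186       1.118      0.9272
  solve Keq expr → x = -0.0504; check Q = 1.203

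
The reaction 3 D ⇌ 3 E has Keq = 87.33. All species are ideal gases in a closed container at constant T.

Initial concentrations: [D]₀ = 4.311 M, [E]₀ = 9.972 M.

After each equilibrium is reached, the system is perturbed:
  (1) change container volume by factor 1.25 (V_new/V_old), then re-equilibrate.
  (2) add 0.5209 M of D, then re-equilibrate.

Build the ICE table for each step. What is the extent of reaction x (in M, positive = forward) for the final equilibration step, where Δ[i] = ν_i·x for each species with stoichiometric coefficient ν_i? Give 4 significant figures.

x = 0.1417 M

Q₀ = 12.38 vs Keq = 87.33 ⇒ Q<K, forward
Step 1:
                  D         E
  I           4.311     9.972
  C          -1.684     1.684
  E           2.627     11.66
  solve Keq expr → x = 0.5613; check Q = 87.33
Then change container volume by factor 1.25 (V_new/V_old).
Step 2:
                  D         E
  I           2.102     9.325
  C               0         0
  E           2.102     9.325
  solve Keq expr → x = 0; check Q = 87.33
Then add 0.5209 M of D.
Step 3:
                  D         E
  I           2.623     9.325
  C         -0.4251    0.4251
  E           2.198      9.75
  solve Keq expr → x = 0.1417; check Q = 87.33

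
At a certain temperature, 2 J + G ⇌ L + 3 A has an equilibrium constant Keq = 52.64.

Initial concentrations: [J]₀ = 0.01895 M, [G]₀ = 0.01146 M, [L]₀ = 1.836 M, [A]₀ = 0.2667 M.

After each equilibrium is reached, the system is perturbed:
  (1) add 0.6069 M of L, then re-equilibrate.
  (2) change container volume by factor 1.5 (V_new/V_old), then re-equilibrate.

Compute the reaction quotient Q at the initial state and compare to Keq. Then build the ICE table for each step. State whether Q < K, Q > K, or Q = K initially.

Q₀ = 8463; Q > K (proceeds reverse)

Q₀ = 8463 vs Keq = 52.64 ⇒ Q>K, reverse
Step 1:
                   J          G          L          A
  Initial    0.01895    0.01146      1.836     0.2667
  Change     0.05512    0.02756   -0.02756   -0.08268
  Equil      0.07407    0.03902      1.808      0.184
  solve Keq expr → x = -0.02756; check Q = 52.64
Then add 0.6069 M of L.
Step 2:
                   J          G          L          A
  Initial    0.07407    0.03902      2.415      0.184
  Change    0.004537   0.002268  -0.002268  -0.006805
  Equil      0.07861    0.04129      2.413     0.1772
  solve Keq expr → x = -0.002268; check Q = 52.64
Then change container volume by factor 1.5 (V_new/V_old).
Step 3:
                   J          G          L          A
  Initial     0.0524    0.02753      1.609     0.1181
  Change   -0.004219   -0.00211    0.00211   0.006329
  Equil      0.04819    0.02542      1.611     0.1245
  solve Keq expr → x = 0.00211; check Q = 52.64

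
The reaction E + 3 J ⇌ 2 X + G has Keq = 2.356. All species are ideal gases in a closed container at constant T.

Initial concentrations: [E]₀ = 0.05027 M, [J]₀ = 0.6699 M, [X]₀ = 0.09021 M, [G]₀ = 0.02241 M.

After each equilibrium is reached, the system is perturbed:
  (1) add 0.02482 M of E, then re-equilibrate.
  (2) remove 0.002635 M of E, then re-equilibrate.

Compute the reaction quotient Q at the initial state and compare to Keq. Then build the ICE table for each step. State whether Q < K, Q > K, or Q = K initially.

Q₀ = 0.01207 vs Keq = 2.356 ⇒ Q<K, forward
Step 1:
                  E         J         X         G
  Initial   0.05027    0.6699   0.09021   0.02241
  Change   -0.04439   -0.1332   0.08879   0.04439
  Equil    0.005876    0.5367     0.179    0.0668
  solve Keq expr → x = 0.04439; check Q = 2.356
Then add 0.02482 M of E.
Step 2:
                  E         J         X         G
  Initial    0.0307    0.5367     0.179    0.0668
  Change   -0.01677  -0.05031   0.03354   0.01677
  Equil     0.01392    0.4864    0.2125   0.08358
  solve Keq expr → x = 0.01677; check Q = 2.356
Then remove 0.002635 M of E.
Step 3:
                  E         J         X         G
  Initial   0.01129    0.4864    0.2125   0.08358
  Change   0.001585  0.004755  -0.00317 -0.001585
  Equil     0.01287    0.4912    0.2094   0.08199
  solve Keq expr → x = -0.001585; check Q = 2.356

Q₀ = 0.01207; Q < K (proceeds forward)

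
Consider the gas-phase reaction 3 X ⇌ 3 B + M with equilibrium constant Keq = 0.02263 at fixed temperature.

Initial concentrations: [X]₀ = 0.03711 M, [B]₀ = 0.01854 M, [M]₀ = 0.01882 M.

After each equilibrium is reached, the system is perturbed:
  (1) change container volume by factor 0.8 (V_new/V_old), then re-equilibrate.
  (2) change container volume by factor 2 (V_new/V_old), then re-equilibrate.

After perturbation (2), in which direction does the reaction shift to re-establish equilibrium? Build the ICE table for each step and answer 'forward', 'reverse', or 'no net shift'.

Q₀ = 0.002347 vs Keq = 0.02263 ⇒ Q<K, forward
Step 1:
                    X           B           M
  I           0.03711     0.01854     0.01882
  C         -0.009424    0.009424    0.003141
  E           0.02769     0.02796     0.02196
  solve Keq expr → x = 0.003141; check Q = 0.02263
Then change container volume by factor 0.8 (V_new/V_old).
Step 2:
                    X           B           M
  I           0.03461     0.03496     0.02745
  C          0.001208   -0.001208 -4.0253e-04
  E           0.03581     0.03375     0.02705
  solve Keq expr → x = -4.0253e-04; check Q = 0.02263
Then change container volume by factor 2 (V_new/V_old).
Step 3:
                    X           B           M
  I           0.01791     0.01687     0.01352
  C         -0.001875    0.001875  6.2506e-04
  E           0.01603     0.01875     0.01415
  solve Keq expr → x = 6.2506e-04; check Q = 0.02263

Direction: forward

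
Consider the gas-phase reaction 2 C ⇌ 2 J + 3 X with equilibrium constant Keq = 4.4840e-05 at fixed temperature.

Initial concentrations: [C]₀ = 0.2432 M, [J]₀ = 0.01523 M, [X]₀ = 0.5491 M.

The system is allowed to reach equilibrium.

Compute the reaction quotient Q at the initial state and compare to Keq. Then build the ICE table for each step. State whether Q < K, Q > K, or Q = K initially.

Q₀ = 6.4927e-04; Q > K (proceeds reverse)

Q₀ = 6.4927e-04 vs Keq = 4.4840e-05 ⇒ Q>K, reverse
Step 1:
                    C           J           X
  I            0.2432     0.01523      0.5491
  C           0.01086    -0.01086    -0.01628
  E            0.2541    0.004374      0.5328
  solve Keq expr → x = -0.005428; check Q = 4.4840e-05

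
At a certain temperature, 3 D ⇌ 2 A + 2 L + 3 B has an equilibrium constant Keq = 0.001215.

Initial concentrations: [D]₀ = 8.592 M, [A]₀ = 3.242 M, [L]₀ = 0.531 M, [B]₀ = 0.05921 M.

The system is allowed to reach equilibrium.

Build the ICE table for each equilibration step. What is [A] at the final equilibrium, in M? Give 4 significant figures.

[A]_eq = 3.499 M

Q₀ = 9.6988e-07 vs Keq = 0.001215 ⇒ Q<K, forward
Step 1:
                   D          A          L          B
  I            8.592      3.242      0.531    0.05921
  C           -0.386     0.2573     0.2573      0.386
  E            8.206      3.499     0.7883     0.4452
  solve Keq expr → x = 0.1287; check Q = 0.001215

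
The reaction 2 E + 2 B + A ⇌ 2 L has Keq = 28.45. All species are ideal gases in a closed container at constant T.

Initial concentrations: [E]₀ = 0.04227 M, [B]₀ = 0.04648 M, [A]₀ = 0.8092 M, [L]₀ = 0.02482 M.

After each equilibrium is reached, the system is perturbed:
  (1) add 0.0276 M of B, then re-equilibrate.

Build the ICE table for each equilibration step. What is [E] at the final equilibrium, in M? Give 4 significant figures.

Q₀ = 197.2 vs Keq = 28.45 ⇒ Q>K, reverse
Step 1:
                  E         B         A         L
  Initial   0.04227   0.04648    0.8092   0.02482
  Change     0.0104    0.0104    0.0052   -0.0104
  Equil     0.05267   0.05688    0.8144   0.01442
  solve Keq expr → x = -0.0052; check Q = 28.45
Then add 0.0276 M of B.
Step 2:
                  E         B         A         L
  Initial   0.05267   0.08448    0.8144   0.01442
  Change  -0.004253 -0.004253 -0.002126  0.004253
  Equil     0.04842   0.08023    0.8123   0.01867
  solve Keq expr → x = 0.002126; check Q = 28.45

[E]_eq = 0.04842 M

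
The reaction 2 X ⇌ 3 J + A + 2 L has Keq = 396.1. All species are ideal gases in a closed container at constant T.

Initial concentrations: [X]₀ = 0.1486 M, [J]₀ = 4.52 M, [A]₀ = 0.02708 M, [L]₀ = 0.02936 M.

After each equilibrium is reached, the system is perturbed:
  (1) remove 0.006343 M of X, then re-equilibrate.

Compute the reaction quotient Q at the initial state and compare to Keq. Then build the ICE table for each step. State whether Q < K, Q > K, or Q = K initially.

Q₀ = 0.09762 vs Keq = 396.1 ⇒ Q<K, forward
Step 1:
                   X          J          A          L
  init        0.1486       4.52    0.02708    0.02936
  Δ          -0.1249     0.1874    0.06246     0.1249
  eq         0.02369      4.707    0.08954     0.1543
  solve Keq expr → x = 0.06246; check Q = 396.1
Then remove 0.006343 M of X.
Step 2:
                   X          J          A          L
  init       0.01735      4.707    0.08954     0.1543
  Δ         0.005162  -0.007743  -0.002581  -0.005162
  eq         0.02251        4.7    0.08695     0.1491
  solve Keq expr → x = -0.002581; check Q = 396.1

Q₀ = 0.09762; Q < K (proceeds forward)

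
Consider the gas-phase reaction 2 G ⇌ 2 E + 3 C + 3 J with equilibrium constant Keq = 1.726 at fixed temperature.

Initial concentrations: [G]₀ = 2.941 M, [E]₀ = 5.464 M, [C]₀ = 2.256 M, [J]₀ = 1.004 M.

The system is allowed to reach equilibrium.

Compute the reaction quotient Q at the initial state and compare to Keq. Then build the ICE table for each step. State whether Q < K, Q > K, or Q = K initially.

Q₀ = 40.11; Q > K (proceeds reverse)

Q₀ = 40.11 vs Keq = 1.726 ⇒ Q>K, reverse
Step 1:
                  G         E         C         J
  Initial     2.941     5.464     2.256     1.004
  Change     0.3322   -0.3322   -0.4983   -0.4983
  Equil       3.273     5.132     1.758    0.5057
  solve Keq expr → x = -0.1661; check Q = 1.726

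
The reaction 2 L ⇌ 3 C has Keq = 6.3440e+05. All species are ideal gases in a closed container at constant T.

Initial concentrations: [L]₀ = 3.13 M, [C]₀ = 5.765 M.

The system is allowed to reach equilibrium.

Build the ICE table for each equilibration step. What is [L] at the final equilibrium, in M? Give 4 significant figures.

Q₀ = 19.56 vs Keq = 6.3440e+05 ⇒ Q<K, forward
Step 1:
                  L         C
  init         3.13     5.765
  Δ          -3.088     4.632
  eq        0.04209      10.4
  solve Keq expr → x = 1.544; check Q = 6.3440e+05

[L]_eq = 0.04209 M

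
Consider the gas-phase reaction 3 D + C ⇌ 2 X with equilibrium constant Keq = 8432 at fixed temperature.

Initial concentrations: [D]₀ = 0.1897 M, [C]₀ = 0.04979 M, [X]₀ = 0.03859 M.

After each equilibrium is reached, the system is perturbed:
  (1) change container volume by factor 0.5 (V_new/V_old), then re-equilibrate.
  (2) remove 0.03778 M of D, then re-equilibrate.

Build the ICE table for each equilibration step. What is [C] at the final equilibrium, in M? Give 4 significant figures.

Q₀ = 4.381 vs Keq = 8432 ⇒ Q<K, forward
Step 1:
                   D          C          X
  init        0.1897    0.04979    0.03859
  Δ          -0.1272    -0.0424    0.08479
  eq         0.06251   0.007393     0.1234
  solve Keq expr → x = 0.0424; check Q = 8432
Then change container volume by factor 0.5 (V_new/V_old).
Step 2:
                   D          C          X
  init         0.125    0.01479     0.2468
  Δ         -0.02206  -0.007354    0.01471
  eq           0.103   0.007431     0.2615
  solve Keq expr → x = 0.007354; check Q = 8432
Then remove 0.03778 M of D.
Step 3:
                   D          C          X
  init       0.06517   0.007431     0.2615
  Δ          0.01731   0.005771   -0.01154
  eq         0.08248     0.0132     0.2499
  solve Keq expr → x = -0.005771; check Q = 8432

[C]_eq = 0.0132 M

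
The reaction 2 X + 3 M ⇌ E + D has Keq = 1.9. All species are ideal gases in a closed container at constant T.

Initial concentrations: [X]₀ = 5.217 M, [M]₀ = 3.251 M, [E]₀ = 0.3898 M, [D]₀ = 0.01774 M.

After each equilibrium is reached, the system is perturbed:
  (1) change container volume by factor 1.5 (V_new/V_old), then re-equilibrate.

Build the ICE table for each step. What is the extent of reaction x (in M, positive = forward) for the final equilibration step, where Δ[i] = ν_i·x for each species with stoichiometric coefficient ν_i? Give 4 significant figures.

x = -0.03691 M

Q₀ = 7.3944e-06 vs Keq = 1.9 ⇒ Q<K, forward
Step 1:
                   X          M          E          D
  Initial      5.217      3.251     0.3898    0.01774
  Change      -1.903     -2.855     0.9515     0.9515
  Equil        3.314     0.3964      1.341     0.9693
  solve Keq expr → x = 0.9515; check Q = 1.9
Then change container volume by factor 1.5 (V_new/V_old).
Step 2:
                   X          M          E          D
  Initial      2.209     0.2643     0.8942     0.6462
  Change     0.07381     0.1107   -0.03691   -0.03691
  Equil        2.283      0.375     0.8573     0.6093
  solve Keq expr → x = -0.03691; check Q = 1.9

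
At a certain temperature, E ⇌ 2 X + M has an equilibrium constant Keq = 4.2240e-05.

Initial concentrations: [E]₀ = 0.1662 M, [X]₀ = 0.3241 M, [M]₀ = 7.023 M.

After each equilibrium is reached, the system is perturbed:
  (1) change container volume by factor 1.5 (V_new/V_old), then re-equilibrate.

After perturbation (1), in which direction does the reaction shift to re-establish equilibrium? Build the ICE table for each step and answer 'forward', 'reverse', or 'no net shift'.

Q₀ = 4.439 vs Keq = 4.2240e-05 ⇒ Q>K, reverse
Step 1:
                   E          X          M
  Initial     0.1662     0.3241      7.023
  Change      0.1613    -0.3227    -0.1613
  Equil       0.3275    0.00142      6.862
  solve Keq expr → x = -0.1613; check Q = 4.2240e-05
Then change container volume by factor 1.5 (V_new/V_old).
Step 2:
                   E          X          M
  Initial     0.2184 9.4665e-04      4.574
  Change  -2.3626e-04 4.7252e-04 2.3626e-04
  Equil       0.2181   0.001419      4.575
  solve Keq expr → x = 2.3626e-04; check Q = 4.2240e-05

Direction: forward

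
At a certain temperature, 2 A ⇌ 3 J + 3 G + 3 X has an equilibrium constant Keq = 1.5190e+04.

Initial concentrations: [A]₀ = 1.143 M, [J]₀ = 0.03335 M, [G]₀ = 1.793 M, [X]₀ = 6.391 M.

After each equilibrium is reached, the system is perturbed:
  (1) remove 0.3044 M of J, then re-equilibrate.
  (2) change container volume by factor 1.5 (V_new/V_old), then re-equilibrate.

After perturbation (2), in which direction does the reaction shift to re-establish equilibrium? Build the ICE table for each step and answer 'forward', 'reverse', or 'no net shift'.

Direction: forward

Q₀ = 0.04272 vs Keq = 1.5190e+04 ⇒ Q<K, forward
Step 1:
                    A           J           G           X
  I             1.143     0.03335       1.793       6.391
  C           -0.5706       0.856       0.856       0.856
  E            0.5724      0.8893       2.649       7.247
  solve Keq expr → x = 0.2853; check Q = 1.5190e+04
Then remove 0.3044 M of J.
Step 2:
                    A           J           G           X
  I            0.5724      0.5849       2.649       7.247
  C          -0.09693      0.1454      0.1454      0.1454
  E            0.4754      0.7303       2.794       7.392
  solve Keq expr → x = 0.04846; check Q = 1.5190e+04
Then change container volume by factor 1.5 (V_new/V_old).
Step 3:
                    A           J           G           X
  I             0.317      0.4869       1.863       4.928
  C           -0.1472      0.2208      0.2208      0.2208
  E            0.1698      0.7077       2.084       5.149
  solve Keq expr → x = 0.0736; check Q = 1.5190e+04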